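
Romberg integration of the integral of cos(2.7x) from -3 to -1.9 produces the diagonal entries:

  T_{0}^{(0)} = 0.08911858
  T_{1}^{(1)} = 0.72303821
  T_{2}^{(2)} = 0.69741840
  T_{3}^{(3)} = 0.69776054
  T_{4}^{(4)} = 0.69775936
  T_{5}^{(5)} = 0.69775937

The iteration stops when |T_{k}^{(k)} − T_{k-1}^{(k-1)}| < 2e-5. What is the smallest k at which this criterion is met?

k = 4

|T_{1}^{(1)} − T_{0}^{(0)}| = 0.63391963 ≥ 2e-5
|T_{2}^{(2)} − T_{1}^{(1)}| = 0.02561981 ≥ 2e-5
|T_{3}^{(3)} − T_{2}^{(2)}| = 0.00034214 ≥ 2e-5
|T_{4}^{(4)} − T_{3}^{(3)}| = 0.00000118 < 2e-5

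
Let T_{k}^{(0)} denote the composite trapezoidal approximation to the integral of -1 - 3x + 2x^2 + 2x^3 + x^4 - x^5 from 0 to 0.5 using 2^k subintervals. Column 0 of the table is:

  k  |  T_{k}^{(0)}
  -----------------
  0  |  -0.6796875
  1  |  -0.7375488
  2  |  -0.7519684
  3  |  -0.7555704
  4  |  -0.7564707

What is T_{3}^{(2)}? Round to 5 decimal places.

-0.75677

Richardson extrapolation on the trapezoidal column (denominator 4−1=3):
T_{2}^{(1)} = -0.7519684 + (-0.7519684 − (-0.7375488))/3 = -0.7567749
T_{3}^{(1)} = -0.7555704 + (-0.7555704 − (-0.7519684))/3 = -0.7567711
T_{3}^{(2)} = (16·(-0.7567711) − (-0.7567749)) / 15 = -0.7567708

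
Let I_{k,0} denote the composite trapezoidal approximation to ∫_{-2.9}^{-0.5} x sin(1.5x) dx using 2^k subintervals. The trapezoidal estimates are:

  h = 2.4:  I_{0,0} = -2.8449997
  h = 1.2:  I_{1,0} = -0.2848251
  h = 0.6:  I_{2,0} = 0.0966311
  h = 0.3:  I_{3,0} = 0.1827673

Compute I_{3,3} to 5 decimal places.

0.21082

I_{1,1} = -0.2848251 + (-0.2848251 − (-2.8449997))/3 = 0.5685664
I_{2,1} = 0.0966311 + (0.0966311 − (-0.2848251))/3 = 0.2237832
I_{3,1} = 0.1827673 + (0.1827673 − 0.0966311)/3 = 0.2114794
I_{2,2} = (16·0.2237832 − 0.5685664) / 15 = 0.2007977
I_{3,2} = (16·0.2114794 − 0.2237832) / 15 = 0.2106591
I_{3,3} = (64·0.2106591 − 0.2007977) / 63 = 0.2108156
(Column j=1 coincides with Simpson's rule on the same nodes.)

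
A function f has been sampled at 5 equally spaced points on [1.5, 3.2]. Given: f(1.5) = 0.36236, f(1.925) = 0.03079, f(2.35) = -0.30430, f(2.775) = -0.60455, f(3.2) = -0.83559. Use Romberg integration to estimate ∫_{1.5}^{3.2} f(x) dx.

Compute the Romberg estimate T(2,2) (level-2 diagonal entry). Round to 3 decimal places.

T(0,0) (trapezoid, 1 panel, h=1.7000): -0.40225
T(1,0) (trapezoid, 2 panels, h=0.8500): -0.45978
T(2,0) (trapezoid, 4 panels, h=0.4250): -0.47374
T(1,1) = -0.45978 + (-0.45978 − (-0.40225))/3 = -0.47896
T(2,1) = -0.47374 + (-0.47374 − (-0.45978))/3 = -0.47839
T(2,2) = -0.47839 + (-0.47839 − (-0.47896))/15 = -0.47835

-0.478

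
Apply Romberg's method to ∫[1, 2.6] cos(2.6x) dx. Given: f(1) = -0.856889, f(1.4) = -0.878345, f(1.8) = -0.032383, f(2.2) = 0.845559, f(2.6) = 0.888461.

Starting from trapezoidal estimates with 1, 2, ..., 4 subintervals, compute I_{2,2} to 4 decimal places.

I_{0,0} (trapezoid, 1 panel, h=1.6000): 0.025258
I_{1,0} (trapezoid, 2 panels, h=0.8000): -0.013278
I_{2,0} (trapezoid, 4 panels, h=0.4000): -0.019753
I_{1,1} = -0.013278 + (-0.013278 − 0.025258)/3 = -0.026123
I_{2,1} = -0.019753 + (-0.019753 − (-0.013278))/3 = -0.021911
I_{2,2} = -0.021911 + (-0.021911 − (-0.026123))/15 = -0.021630

-0.0216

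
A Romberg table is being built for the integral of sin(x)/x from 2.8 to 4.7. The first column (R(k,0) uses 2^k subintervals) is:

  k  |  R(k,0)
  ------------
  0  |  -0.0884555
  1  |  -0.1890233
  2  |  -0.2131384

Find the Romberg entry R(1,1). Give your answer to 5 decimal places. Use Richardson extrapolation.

Richardson extrapolation on the trapezoidal column (denominator 4−1=3):
R(1,1) = (4·(-0.1890233) − (-0.0884555)) / 3 = -0.2225459

-0.22255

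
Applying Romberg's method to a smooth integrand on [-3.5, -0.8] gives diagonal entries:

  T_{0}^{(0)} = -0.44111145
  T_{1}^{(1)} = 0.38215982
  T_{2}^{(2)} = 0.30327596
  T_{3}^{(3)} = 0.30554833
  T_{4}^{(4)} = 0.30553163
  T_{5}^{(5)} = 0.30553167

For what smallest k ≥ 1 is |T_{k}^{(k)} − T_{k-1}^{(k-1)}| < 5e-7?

k = 5

|T_{1}^{(1)} − T_{0}^{(0)}| = 0.82327127 ≥ 5e-7
|T_{2}^{(2)} − T_{1}^{(1)}| = 0.07888386 ≥ 5e-7
|T_{3}^{(3)} − T_{2}^{(2)}| = 0.00227237 ≥ 5e-7
|T_{4}^{(4)} − T_{3}^{(3)}| = 0.00001670 ≥ 5e-7
|T_{5}^{(5)} − T_{4}^{(4)}| = 0.00000004 < 5e-7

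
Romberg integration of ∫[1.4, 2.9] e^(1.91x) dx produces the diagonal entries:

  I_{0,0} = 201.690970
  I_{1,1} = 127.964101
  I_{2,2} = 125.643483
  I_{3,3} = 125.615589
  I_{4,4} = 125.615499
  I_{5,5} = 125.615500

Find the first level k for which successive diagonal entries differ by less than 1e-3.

|I_{1,1} − I_{0,0}| = 73.726869 ≥ 1e-3
|I_{2,2} − I_{1,1}| = 2.320618 ≥ 1e-3
|I_{3,3} − I_{2,2}| = 0.027894 ≥ 1e-3
|I_{4,4} − I_{3,3}| = 0.000090 < 1e-3

k = 4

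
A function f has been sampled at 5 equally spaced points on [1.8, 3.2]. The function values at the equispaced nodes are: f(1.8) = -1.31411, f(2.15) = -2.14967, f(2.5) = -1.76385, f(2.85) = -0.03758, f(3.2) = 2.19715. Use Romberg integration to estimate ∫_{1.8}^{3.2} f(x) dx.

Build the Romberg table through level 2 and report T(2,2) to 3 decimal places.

-1.322

T(0,0) (trapezoid, 1 panel, h=1.4000): 0.61813
T(1,0) (trapezoid, 2 panels, h=0.7000): -0.92563
T(2,0) (trapezoid, 4 panels, h=0.3500): -1.22835
T(1,1) = -0.92563 + (-0.92563 − 0.61813)/3 = -1.44022
T(2,1) = -1.22835 + (-1.22835 − (-0.92563))/3 = -1.32926
T(2,2) = -1.32926 + (-1.32926 − (-1.44022))/15 = -1.32186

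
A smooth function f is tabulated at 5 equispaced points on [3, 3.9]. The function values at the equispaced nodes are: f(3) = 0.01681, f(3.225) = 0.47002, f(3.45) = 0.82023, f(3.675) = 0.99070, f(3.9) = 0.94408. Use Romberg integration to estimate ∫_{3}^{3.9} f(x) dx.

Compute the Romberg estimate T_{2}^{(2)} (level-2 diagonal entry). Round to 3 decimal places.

0.633

T_{0}^{(0)} (trapezoid, 1 panel, h=0.9000): 0.43240
T_{1}^{(0)} (trapezoid, 2 panels, h=0.4500): 0.58530
T_{2}^{(0)} (trapezoid, 4 panels, h=0.2250): 0.62131
T_{1}^{(1)} = 0.58530 + (0.58530 − 0.43240)/3 = 0.63627
T_{2}^{(1)} = 0.62131 + (0.62131 − 0.58530)/3 = 0.63331
T_{2}^{(2)} = 0.63331 + (0.63331 − 0.63627)/15 = 0.63311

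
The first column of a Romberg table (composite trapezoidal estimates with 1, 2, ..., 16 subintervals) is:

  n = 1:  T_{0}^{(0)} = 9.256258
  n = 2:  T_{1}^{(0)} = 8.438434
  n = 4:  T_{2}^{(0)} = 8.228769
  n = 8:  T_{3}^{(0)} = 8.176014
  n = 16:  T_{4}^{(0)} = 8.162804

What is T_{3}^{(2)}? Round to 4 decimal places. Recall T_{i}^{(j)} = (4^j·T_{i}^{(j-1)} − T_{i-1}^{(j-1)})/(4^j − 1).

8.1584

Richardson extrapolation on the trapezoidal column (denominator 4−1=3):
T_{2}^{(1)} = (4·8.228769 − 8.438434) / 3 = 8.158881
T_{3}^{(1)} = (4·8.176014 − 8.228769) / 3 = 8.158429
T_{3}^{(2)} = (16·8.158429 − 8.158881) / 15 = 8.158399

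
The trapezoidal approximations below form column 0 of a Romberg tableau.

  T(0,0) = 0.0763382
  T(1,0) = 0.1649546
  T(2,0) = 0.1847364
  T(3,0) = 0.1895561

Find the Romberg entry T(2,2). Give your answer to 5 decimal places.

0.19112

Richardson extrapolation on the trapezoidal column (denominator 4−1=3):
T(1,1) = (4·0.1649546 − 0.0763382) / 3 = 0.1944934
T(2,1) = 0.1847364 + (0.1847364 − 0.1649546)/3 = 0.1913303
T(2,2) = 0.1913303 + (0.1913303 − 0.1944934)/15 = 0.1911194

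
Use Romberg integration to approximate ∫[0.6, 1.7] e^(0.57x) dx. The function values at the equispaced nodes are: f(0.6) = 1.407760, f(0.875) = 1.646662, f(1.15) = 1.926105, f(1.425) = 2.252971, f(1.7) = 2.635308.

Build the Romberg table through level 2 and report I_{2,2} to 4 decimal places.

2.1536

I_{0,0} (trapezoid, 1 panel, h=1.1000): 2.223687
I_{1,0} (trapezoid, 2 panels, h=0.5500): 2.171201
I_{2,0} (trapezoid, 4 panels, h=0.2750): 2.158000
I_{1,1} = 2.171201 + (2.171201 − 2.223687)/3 = 2.153706
I_{2,1} = 2.158000 + (2.158000 − 2.171201)/3 = 2.153600
I_{2,2} = 2.153600 + (2.153600 − 2.153706)/15 = 2.153593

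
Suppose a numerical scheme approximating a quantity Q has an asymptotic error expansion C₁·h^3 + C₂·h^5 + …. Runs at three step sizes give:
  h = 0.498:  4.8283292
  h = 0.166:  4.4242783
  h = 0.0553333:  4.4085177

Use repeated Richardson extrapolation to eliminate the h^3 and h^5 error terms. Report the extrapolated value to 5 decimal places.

4.40791

First eliminate the h^3 term (factor 3^3 = 27):
  B₁ = (27·4.4242783 − 4.8283292)/26 = 4.4087379
  B₂ = (27·4.4085177 − 4.4242783)/26 = 4.4079115
Then eliminate the h^5 term (factor 3^5 = 243):
  (243·4.4079115 − 4.4087379)/242 = 4.4079081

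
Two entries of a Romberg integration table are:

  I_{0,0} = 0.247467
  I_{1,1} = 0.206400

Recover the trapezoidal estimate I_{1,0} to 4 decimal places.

From I_{1,1} = (4·I_{1,0} − I_{0,0})/3, solve for I_{1,0}:
4·I_{1,0} = 3·0.206400 + 0.247467 = 0.866667
I_{1,0} = 0.216667

0.2167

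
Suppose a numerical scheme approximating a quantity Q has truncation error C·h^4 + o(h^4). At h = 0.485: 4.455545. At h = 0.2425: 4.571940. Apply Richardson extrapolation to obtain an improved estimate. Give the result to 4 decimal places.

The leading error scales as h^4; refining by a factor of 2 reduces it by 2^4 = 16.
Extrapolated value = (16·A(h/2) − A(h)) / (16 − 1)
= (16·4.571940 − 4.455545) / 15
= 68.695495 / 15 = 4.579700

4.5797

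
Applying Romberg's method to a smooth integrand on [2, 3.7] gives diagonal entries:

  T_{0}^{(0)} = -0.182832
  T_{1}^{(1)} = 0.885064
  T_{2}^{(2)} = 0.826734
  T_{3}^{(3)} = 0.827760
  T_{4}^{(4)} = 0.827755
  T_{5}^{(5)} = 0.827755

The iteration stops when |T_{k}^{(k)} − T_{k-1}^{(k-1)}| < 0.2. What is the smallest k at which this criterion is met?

|T_{1}^{(1)} − T_{0}^{(0)}| = 1.067896 ≥ 0.2
|T_{2}^{(2)} − T_{1}^{(1)}| = 0.058330 < 0.2

k = 2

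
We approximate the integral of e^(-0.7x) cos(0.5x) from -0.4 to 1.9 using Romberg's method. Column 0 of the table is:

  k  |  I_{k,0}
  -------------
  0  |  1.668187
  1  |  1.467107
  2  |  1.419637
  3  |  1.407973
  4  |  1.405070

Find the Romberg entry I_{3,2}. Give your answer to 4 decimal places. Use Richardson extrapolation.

Richardson extrapolation on the trapezoidal column (denominator 4−1=3):
I_{2,1} = (4·1.419637 − 1.467107) / 3 = 1.403814
I_{3,1} = (4·1.407973 − 1.419637) / 3 = 1.404085
I_{3,2} = 1.404085 + (1.404085 − 1.403814)/15 = 1.404103

1.4041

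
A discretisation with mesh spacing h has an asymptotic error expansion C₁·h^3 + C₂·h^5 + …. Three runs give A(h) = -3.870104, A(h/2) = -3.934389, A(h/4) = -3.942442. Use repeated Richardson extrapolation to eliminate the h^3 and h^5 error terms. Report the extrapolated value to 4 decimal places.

First eliminate the h^3 term (factor 2^3 = 8):
  B₁ = (8·(-3.934389) − (-3.870104))/7 = -3.943573
  B₂ = (8·(-3.942442) − (-3.934389))/7 = -3.943592
Then eliminate the h^5 term (factor 2^5 = 32):
  (32·(-3.943592) − (-3.943573))/31 = -3.943593

-3.9436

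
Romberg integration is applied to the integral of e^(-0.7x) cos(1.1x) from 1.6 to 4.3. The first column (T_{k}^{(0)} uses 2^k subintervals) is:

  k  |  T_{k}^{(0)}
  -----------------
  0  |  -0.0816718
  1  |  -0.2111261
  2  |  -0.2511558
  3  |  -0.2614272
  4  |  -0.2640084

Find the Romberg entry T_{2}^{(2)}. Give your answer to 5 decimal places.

-0.26518

T_{1}^{(1)} = -0.2111261 + (-0.2111261 − (-0.0816718))/3 = -0.2542775
T_{2}^{(1)} = (4·(-0.2511558) − (-0.2111261)) / 3 = -0.2644990
T_{2}^{(2)} = -0.2644990 + (-0.2644990 − (-0.2542775))/15 = -0.2651804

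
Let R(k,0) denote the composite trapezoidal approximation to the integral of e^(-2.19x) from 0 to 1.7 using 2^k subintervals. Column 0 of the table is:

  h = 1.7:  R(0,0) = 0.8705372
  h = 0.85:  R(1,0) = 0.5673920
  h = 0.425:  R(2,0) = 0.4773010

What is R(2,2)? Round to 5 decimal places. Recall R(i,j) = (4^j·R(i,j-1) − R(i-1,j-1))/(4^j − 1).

R(1,1) = (4·0.5673920 − 0.8705372) / 3 = 0.4663436
R(2,1) = (4·0.4773010 − 0.5673920) / 3 = 0.4472707
R(2,2) = 0.4472707 + (0.4472707 − 0.4663436)/15 = 0.4459992
(Column j=1 coincides with Simpson's rule on the same nodes.)

0.44600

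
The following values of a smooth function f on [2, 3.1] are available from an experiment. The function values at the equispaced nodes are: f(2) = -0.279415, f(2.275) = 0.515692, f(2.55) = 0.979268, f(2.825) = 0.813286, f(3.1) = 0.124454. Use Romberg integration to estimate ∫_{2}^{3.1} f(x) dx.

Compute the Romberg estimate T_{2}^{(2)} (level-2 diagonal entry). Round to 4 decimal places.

0.6501

T_{0}^{(0)} (trapezoid, 1 panel, h=1.1000): -0.085229
T_{1}^{(0)} (trapezoid, 2 panels, h=0.5500): 0.495983
T_{2}^{(0)} (trapezoid, 4 panels, h=0.2750): 0.613461
T_{1}^{(1)} = 0.495983 + (0.495983 − (-0.085229))/3 = 0.689720
T_{2}^{(1)} = 0.613461 + (0.613461 − 0.495983)/3 = 0.652620
T_{2}^{(2)} = 0.652620 + (0.652620 − 0.689720)/15 = 0.650147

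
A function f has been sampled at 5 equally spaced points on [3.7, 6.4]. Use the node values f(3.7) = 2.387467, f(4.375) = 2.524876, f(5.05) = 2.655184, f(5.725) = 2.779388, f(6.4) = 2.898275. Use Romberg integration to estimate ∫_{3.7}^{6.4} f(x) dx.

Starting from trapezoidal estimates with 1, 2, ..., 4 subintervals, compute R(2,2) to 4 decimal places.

7.1580

R(0,0) (trapezoid, 1 panel, h=2.7000): 7.135752
R(1,0) (trapezoid, 2 panels, h=1.3500): 7.152374
R(2,0) (trapezoid, 4 panels, h=0.6750): 7.156565
R(1,1) = 7.152374 + (7.152374 − 7.135752)/3 = 7.157915
R(2,1) = 7.156565 + (7.156565 − 7.152374)/3 = 7.157962
R(2,2) = 7.157962 + (7.157962 − 7.157915)/15 = 7.157965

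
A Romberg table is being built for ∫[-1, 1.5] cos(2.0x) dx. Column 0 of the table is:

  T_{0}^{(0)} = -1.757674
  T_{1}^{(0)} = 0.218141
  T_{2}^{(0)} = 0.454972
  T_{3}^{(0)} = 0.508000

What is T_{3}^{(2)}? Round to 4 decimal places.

T_{2}^{(1)} = (4·0.454972 − 0.218141) / 3 = 0.533916
T_{3}^{(1)} = 0.508000 + (0.508000 − 0.454972)/3 = 0.525676
T_{3}^{(2)} = 0.525676 + (0.525676 − 0.533916)/15 = 0.525127
(Column j=1 coincides with Simpson's rule on the same nodes.)

0.5251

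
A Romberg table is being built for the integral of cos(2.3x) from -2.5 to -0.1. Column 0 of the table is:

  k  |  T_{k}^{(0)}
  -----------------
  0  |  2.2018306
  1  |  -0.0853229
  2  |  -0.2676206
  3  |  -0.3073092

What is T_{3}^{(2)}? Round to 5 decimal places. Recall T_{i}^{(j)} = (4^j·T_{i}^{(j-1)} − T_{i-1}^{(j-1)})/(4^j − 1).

-0.32002

T_{2}^{(1)} = (4·(-0.2676206) − (-0.0853229)) / 3 = -0.3283865
T_{3}^{(1)} = (4·(-0.3073092) − (-0.2676206)) / 3 = -0.3205387
T_{3}^{(2)} = (16·(-0.3205387) − (-0.3283865)) / 15 = -0.3200155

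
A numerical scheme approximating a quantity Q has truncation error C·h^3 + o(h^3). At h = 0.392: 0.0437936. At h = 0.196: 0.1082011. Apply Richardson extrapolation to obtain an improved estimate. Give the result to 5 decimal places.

0.11740

The leading error scales as h^3; refining by a factor of 2 reduces it by 2^3 = 8.
Extrapolated value = (8·A(h/2) − A(h)) / (8 − 1)
= (8·0.1082011 − 0.0437936) / 7
= 0.8218152 / 7 = 0.1174022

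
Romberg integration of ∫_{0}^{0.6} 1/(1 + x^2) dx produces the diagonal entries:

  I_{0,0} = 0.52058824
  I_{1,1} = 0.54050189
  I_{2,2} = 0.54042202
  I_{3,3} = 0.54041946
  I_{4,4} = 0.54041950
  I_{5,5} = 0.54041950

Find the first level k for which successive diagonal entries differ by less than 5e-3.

k = 2

|I_{1,1} − I_{0,0}| = 0.01991365 ≥ 5e-3
|I_{2,2} − I_{1,1}| = 0.00007987 < 5e-3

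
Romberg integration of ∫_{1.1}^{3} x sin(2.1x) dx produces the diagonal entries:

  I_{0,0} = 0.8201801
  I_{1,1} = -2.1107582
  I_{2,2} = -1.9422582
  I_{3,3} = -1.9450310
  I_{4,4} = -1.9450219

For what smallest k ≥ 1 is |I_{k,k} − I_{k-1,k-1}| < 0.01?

k = 3

|I_{1,1} − I_{0,0}| = 2.9309383 ≥ 0.01
|I_{2,2} − I_{1,1}| = 0.1685000 ≥ 0.01
|I_{3,3} − I_{2,2}| = 0.0027728 < 0.01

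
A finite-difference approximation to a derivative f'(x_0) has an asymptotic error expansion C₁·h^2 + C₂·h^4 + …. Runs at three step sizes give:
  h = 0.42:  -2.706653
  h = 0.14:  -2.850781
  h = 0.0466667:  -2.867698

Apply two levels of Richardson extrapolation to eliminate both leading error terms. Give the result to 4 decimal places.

-2.8698

First eliminate the h^2 term (factor 3^2 = 9):
  B₁ = (9·(-2.850781) − (-2.706653))/8 = -2.868797
  B₂ = (9·(-2.867698) − (-2.850781))/8 = -2.869813
Then eliminate the h^4 term (factor 3^4 = 81):
  (81·(-2.869813) − (-2.868797))/80 = -2.869826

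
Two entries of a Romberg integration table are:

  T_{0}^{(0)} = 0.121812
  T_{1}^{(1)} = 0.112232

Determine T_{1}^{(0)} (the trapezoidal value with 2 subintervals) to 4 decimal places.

From T_{1}^{(1)} = (4·T_{1}^{(0)} − T_{0}^{(0)})/3, solve for T_{1}^{(0)}:
4·T_{1}^{(0)} = 3·0.112232 + 0.121812 = 0.458508
T_{1}^{(0)} = 0.114627

0.1146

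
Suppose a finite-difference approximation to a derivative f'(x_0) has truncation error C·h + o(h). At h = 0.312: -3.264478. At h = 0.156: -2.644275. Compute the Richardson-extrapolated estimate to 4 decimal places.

-2.0241

Extrapolated value = (2·A(h/2) − A(h)) / (2 − 1)
= (2·(-2.644275) − (-3.264478)) / 1
= -2.024072 / 1 = -2.024072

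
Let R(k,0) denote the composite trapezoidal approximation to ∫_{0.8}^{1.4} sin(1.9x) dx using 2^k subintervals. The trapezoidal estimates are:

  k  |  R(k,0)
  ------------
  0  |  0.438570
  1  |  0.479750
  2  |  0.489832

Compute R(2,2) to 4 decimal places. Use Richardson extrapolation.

0.4932

R(1,1) = (4·0.479750 − 0.438570) / 3 = 0.493477
R(2,1) = 0.489832 + (0.489832 − 0.479750)/3 = 0.493193
R(2,2) = 0.493193 + (0.493193 − 0.493477)/15 = 0.493174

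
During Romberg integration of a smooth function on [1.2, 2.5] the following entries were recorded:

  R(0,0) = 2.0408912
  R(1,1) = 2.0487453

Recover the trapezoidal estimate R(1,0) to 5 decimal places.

From R(1,1) = (4·R(1,0) − R(0,0))/3, solve for R(1,0):
4·R(1,0) = 3·2.0487453 + 2.0408912 = 8.1871271
R(1,0) = 2.0467818

2.04678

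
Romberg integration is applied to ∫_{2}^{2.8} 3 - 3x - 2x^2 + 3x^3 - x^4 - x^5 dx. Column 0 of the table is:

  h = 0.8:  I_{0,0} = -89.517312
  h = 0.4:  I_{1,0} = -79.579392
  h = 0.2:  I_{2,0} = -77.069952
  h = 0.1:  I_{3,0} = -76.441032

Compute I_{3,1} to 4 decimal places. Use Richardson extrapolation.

I_{3,1} = (4·(-76.441032) − (-77.069952)) / 3 = -76.231392
(Column j=1 coincides with Simpson's rule on the same nodes.)

-76.2314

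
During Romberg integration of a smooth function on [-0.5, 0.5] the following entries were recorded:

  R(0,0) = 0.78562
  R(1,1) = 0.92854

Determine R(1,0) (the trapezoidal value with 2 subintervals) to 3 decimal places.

0.893

From R(1,1) = (4·R(1,0) − R(0,0))/3, solve for R(1,0):
4·R(1,0) = 3·0.92854 + 0.78562 = 3.57124
R(1,0) = 0.89281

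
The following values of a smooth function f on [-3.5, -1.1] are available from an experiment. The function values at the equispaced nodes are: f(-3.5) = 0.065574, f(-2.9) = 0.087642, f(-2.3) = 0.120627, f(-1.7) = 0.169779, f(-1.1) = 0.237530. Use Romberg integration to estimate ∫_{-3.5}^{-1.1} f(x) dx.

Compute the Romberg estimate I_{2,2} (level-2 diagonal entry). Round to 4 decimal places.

0.3148

I_{0,0} (trapezoid, 1 panel, h=2.4000): 0.363725
I_{1,0} (trapezoid, 2 panels, h=1.2000): 0.326615
I_{2,0} (trapezoid, 4 panels, h=0.6000): 0.317760
I_{1,1} = 0.326615 + (0.326615 − 0.363725)/3 = 0.314245
I_{2,1} = 0.317760 + (0.317760 − 0.326615)/3 = 0.314808
I_{2,2} = 0.314808 + (0.314808 − 0.314245)/15 = 0.314846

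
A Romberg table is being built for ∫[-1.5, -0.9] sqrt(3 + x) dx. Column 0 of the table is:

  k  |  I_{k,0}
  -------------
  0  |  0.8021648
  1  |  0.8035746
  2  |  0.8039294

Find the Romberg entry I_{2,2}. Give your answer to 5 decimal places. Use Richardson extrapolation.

0.80405

Richardson extrapolation on the trapezoidal column (denominator 4−1=3):
I_{1,1} = 0.8035746 + (0.8035746 − 0.8021648)/3 = 0.8040445
I_{2,1} = 0.8039294 + (0.8039294 − 0.8035746)/3 = 0.8040477
I_{2,2} = 0.8040477 + (0.8040477 − 0.8040445)/15 = 0.8040479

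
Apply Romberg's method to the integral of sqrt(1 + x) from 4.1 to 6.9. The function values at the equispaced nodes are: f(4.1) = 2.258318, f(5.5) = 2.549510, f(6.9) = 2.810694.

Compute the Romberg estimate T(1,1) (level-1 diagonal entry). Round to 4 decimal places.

T(0,0) (trapezoid, 1 panel, h=2.8000): 7.096617
T(1,0) (trapezoid, 2 panels, h=1.4000): 7.117622
T(1,1) = 7.117622 + (7.117622 − 7.096617)/3 = 7.124624

7.1246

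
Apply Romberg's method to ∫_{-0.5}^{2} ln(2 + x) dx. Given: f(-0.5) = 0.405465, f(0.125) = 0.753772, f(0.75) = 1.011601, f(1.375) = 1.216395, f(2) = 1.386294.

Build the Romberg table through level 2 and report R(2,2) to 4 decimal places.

R(0,0) (trapezoid, 1 panel, h=2.5000): 2.239699
R(1,0) (trapezoid, 2 panels, h=1.2500): 2.384351
R(2,0) (trapezoid, 4 panels, h=0.6250): 2.423530
R(1,1) = 2.384351 + (2.384351 − 2.239699)/3 = 2.432568
R(2,1) = 2.423530 + (2.423530 − 2.384351)/3 = 2.436590
R(2,2) = 2.436590 + (2.436590 − 2.432568)/15 = 2.436858

2.4369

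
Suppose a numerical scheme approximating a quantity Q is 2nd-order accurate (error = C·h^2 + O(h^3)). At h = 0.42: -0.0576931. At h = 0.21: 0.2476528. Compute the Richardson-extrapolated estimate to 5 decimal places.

0.34943

Extrapolated value = (4·A(h/2) − A(h)) / (4 − 1)
= (4·0.2476528 − (-0.0576931)) / 3
= 1.0483043 / 3 = 0.3494348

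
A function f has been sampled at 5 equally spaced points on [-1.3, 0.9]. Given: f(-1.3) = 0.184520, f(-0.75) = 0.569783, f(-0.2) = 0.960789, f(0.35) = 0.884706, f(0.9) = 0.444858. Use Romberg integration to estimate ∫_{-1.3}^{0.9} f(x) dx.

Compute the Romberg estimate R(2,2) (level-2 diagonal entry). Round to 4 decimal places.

R(0,0) (trapezoid, 1 panel, h=2.2000): 0.692316
R(1,0) (trapezoid, 2 panels, h=1.1000): 1.403026
R(2,0) (trapezoid, 4 panels, h=0.5500): 1.501482
R(1,1) = 1.403026 + (1.403026 − 0.692316)/3 = 1.639929
R(2,1) = 1.501482 + (1.501482 − 1.403026)/3 = 1.534301
R(2,2) = 1.534301 + (1.534301 − 1.639929)/15 = 1.527259

1.5273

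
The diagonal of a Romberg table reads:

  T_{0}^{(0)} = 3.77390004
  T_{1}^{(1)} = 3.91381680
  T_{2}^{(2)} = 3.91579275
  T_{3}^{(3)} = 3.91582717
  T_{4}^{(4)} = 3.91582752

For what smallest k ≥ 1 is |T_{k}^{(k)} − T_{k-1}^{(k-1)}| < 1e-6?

|T_{1}^{(1)} − T_{0}^{(0)}| = 0.13991676 ≥ 1e-6
|T_{2}^{(2)} − T_{1}^{(1)}| = 0.00197595 ≥ 1e-6
|T_{3}^{(3)} − T_{2}^{(2)}| = 0.00003442 ≥ 1e-6
|T_{4}^{(4)} − T_{3}^{(3)}| = 0.00000035 < 1e-6

k = 4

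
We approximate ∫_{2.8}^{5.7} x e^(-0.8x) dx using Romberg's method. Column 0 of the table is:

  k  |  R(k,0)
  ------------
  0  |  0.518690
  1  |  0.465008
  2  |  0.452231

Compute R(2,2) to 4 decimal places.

Richardson extrapolation on the trapezoidal column (denominator 4−1=3):
R(1,1) = 0.465008 + (0.465008 − 0.518690)/3 = 0.447114
R(2,1) = (4·0.452231 − 0.465008) / 3 = 0.447972
R(2,2) = (16·0.447972 − 0.447114) / 15 = 0.448029

0.4480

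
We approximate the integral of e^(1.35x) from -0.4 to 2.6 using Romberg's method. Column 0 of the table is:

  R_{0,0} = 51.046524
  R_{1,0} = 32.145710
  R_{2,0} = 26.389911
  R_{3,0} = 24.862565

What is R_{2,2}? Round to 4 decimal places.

24.3797

Richardson extrapolation on the trapezoidal column (denominator 4−1=3):
R_{1,1} = (4·32.145710 − 51.046524) / 3 = 25.845439
R_{2,1} = (4·26.389911 − 32.145710) / 3 = 24.471311
R_{2,2} = 24.471311 + (24.471311 − 25.845439)/15 = 24.379702
(Column j=1 coincides with Simpson's rule on the same nodes.)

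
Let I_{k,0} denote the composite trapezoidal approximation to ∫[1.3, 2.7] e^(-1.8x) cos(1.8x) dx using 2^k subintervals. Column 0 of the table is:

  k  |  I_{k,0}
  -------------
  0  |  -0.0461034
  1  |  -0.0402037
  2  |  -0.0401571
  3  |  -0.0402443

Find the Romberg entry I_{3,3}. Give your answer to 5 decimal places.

-0.04028

Richardson extrapolation on the trapezoidal column (denominator 4−1=3):
I_{1,1} = (4·(-0.0402037) − (-0.0461034)) / 3 = -0.0382371
I_{2,1} = (4·(-0.0401571) − (-0.0402037)) / 3 = -0.0401416
I_{3,1} = -0.0402443 + (-0.0402443 − (-0.0401571))/3 = -0.0402734
I_{2,2} = (16·(-0.0401416) − (-0.0382371)) / 15 = -0.0402686
I_{3,2} = -0.0402734 + (-0.0402734 − (-0.0401416))/15 = -0.0402822
I_{3,3} = (64·(-0.0402822) − (-0.0402686)) / 63 = -0.0402824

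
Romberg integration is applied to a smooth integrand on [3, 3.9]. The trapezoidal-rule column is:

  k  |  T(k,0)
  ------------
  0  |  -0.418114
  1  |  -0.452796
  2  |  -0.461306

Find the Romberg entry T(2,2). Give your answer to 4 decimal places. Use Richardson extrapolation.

T(1,1) = -0.452796 + (-0.452796 − (-0.418114))/3 = -0.464357
T(2,1) = (4·(-0.461306) − (-0.452796)) / 3 = -0.464143
T(2,2) = (16·(-0.464143) − (-0.464357)) / 15 = -0.464129

-0.4641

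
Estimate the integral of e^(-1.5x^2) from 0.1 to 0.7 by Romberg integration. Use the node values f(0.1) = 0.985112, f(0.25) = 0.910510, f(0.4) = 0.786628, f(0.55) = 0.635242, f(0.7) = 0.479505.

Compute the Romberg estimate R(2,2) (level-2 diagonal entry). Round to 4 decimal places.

0.4610

R(0,0) (trapezoid, 1 panel, h=0.6000): 0.439385
R(1,0) (trapezoid, 2 panels, h=0.3000): 0.455681
R(2,0) (trapezoid, 4 panels, h=0.1500): 0.459703
R(1,1) = 0.455681 + (0.455681 − 0.439385)/3 = 0.461113
R(2,1) = 0.459703 + (0.459703 − 0.455681)/3 = 0.461044
R(2,2) = 0.461044 + (0.461044 − 0.461113)/15 = 0.461039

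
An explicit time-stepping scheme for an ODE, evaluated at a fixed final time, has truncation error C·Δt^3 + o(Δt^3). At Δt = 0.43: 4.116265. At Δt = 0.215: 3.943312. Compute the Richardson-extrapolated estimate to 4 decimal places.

3.9186

The leading error scales as Δt^3; refining by a factor of 2 reduces it by 2^3 = 8.
Extrapolated value = (8·A(Δt/2) − A(Δt)) / (8 − 1)
= (8·3.943312 − 4.116265) / 7
= 27.430231 / 7 = 3.918604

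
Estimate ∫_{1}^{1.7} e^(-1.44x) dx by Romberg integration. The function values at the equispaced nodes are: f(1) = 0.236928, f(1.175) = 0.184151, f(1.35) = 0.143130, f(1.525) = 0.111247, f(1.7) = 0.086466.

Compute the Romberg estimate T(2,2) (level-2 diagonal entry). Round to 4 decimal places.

0.1045

T(0,0) (trapezoid, 1 panel, h=0.7000): 0.113188
T(1,0) (trapezoid, 2 panels, h=0.3500): 0.106689
T(2,0) (trapezoid, 4 panels, h=0.1750): 0.105039
T(1,1) = 0.106689 + (0.106689 − 0.113188)/3 = 0.104523
T(2,1) = 0.105039 + (0.105039 − 0.106689)/3 = 0.104489
T(2,2) = 0.104489 + (0.104489 − 0.104523)/15 = 0.104487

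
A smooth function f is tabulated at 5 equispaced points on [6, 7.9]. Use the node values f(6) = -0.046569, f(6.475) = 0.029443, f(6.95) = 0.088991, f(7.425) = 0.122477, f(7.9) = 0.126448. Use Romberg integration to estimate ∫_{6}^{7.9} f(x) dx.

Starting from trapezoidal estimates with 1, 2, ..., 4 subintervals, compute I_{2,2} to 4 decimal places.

0.1370

I_{0,0} (trapezoid, 1 panel, h=1.9000): 0.075885
I_{1,0} (trapezoid, 2 panels, h=0.9500): 0.122484
I_{2,0} (trapezoid, 4 panels, h=0.4750): 0.133404
I_{1,1} = 0.122484 + (0.122484 − 0.075885)/3 = 0.138017
I_{2,1} = 0.133404 + (0.133404 − 0.122484)/3 = 0.137044
I_{2,2} = 0.137044 + (0.137044 − 0.138017)/15 = 0.136979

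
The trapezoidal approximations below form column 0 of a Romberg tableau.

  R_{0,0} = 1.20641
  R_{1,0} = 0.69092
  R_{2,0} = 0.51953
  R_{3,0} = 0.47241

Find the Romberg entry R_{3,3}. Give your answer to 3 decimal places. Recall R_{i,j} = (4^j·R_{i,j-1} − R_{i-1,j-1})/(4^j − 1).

Richardson extrapolation on the trapezoidal column (denominator 4−1=3):
R_{1,1} = (4·0.69092 − 1.20641) / 3 = 0.51909
R_{2,1} = 0.51953 + (0.51953 − 0.69092)/3 = 0.46240
R_{3,1} = 0.47241 + (0.47241 − 0.51953)/3 = 0.45670
R_{2,2} = 0.46240 + (0.46240 − 0.51909)/15 = 0.45862
R_{3,2} = 0.45670 + (0.45670 − 0.46240)/15 = 0.45632
R_{3,3} = 0.45632 + (0.45632 − 0.45862)/63 = 0.45628

0.456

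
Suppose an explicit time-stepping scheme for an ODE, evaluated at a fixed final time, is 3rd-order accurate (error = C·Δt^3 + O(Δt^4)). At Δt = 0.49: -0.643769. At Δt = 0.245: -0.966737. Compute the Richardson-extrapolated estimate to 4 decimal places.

-1.0129

The leading error scales as Δt^3; refining by a factor of 2 reduces it by 2^3 = 8.
Extrapolated value = (8·A(Δt/2) − A(Δt)) / (8 − 1)
= (8·(-0.966737) − (-0.643769)) / 7
= -7.090127 / 7 = -1.012875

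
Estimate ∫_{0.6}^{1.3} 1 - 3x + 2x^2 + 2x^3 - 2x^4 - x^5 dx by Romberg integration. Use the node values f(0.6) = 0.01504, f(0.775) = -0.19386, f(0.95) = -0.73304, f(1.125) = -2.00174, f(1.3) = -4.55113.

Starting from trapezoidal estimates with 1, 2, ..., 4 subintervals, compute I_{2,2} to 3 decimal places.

I_{0,0} (trapezoid, 1 panel, h=0.7000): -1.58763
I_{1,0} (trapezoid, 2 panels, h=0.3500): -1.05038
I_{2,0} (trapezoid, 4 panels, h=0.1750): -0.90942
I_{1,1} = -1.05038 + (-1.05038 − (-1.58763))/3 = -0.87130
I_{2,1} = -0.90942 + (-0.90942 − (-1.05038))/3 = -0.86243
I_{2,2} = -0.86243 + (-0.86243 − (-0.87130))/15 = -0.86184

-0.862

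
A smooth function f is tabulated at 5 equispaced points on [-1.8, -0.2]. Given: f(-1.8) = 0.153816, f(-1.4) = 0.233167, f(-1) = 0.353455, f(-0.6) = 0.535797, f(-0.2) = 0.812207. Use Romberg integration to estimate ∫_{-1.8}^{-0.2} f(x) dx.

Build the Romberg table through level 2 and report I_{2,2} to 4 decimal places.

0.6331

I_{0,0} (trapezoid, 1 panel, h=1.6000): 0.772818
I_{1,0} (trapezoid, 2 panels, h=0.8000): 0.669173
I_{2,0} (trapezoid, 4 panels, h=0.4000): 0.642172
I_{1,1} = 0.669173 + (0.669173 − 0.772818)/3 = 0.634625
I_{2,1} = 0.642172 + (0.642172 − 0.669173)/3 = 0.633172
I_{2,2} = 0.633172 + (0.633172 − 0.634625)/15 = 0.633075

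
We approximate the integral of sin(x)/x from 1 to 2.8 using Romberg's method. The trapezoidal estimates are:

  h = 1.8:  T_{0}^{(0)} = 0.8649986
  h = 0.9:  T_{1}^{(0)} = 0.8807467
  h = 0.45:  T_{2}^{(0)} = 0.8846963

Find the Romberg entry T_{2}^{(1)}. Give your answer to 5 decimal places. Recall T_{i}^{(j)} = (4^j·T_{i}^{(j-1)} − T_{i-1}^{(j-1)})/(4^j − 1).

0.88601

T_{2}^{(1)} = (4·0.8846963 − 0.8807467) / 3 = 0.8860128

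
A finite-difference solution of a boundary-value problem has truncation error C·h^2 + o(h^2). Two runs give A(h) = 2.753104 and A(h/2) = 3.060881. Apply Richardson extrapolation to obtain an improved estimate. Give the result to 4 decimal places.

The leading error scales as h^2; refining by a factor of 2 reduces it by 2^2 = 4.
Extrapolated value = (4·A(h/2) − A(h)) / (4 − 1)
= (4·3.060881 − 2.753104) / 3
= 9.490420 / 3 = 3.163473

3.1635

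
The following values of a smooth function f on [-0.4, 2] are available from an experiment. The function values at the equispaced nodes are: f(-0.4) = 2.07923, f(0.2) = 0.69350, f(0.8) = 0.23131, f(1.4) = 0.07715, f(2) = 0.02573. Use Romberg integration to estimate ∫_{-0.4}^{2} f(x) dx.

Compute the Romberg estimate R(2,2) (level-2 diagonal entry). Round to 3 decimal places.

1.125

R(0,0) (trapezoid, 1 panel, h=2.4000): 2.52595
R(1,0) (trapezoid, 2 panels, h=1.2000): 1.54055
R(2,0) (trapezoid, 4 panels, h=0.6000): 1.23266
R(1,1) = 1.54055 + (1.54055 − 2.52595)/3 = 1.21208
R(2,1) = 1.23266 + (1.23266 − 1.54055)/3 = 1.13003
R(2,2) = 1.13003 + (1.13003 − 1.21208)/15 = 1.12456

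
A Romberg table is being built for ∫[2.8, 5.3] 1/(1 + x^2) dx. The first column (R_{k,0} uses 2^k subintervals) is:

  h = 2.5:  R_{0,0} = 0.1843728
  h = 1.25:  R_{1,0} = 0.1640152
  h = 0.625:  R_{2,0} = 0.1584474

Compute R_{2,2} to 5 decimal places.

Richardson extrapolation on the trapezoidal column (denominator 4−1=3):
R_{1,1} = (4·0.1640152 − 0.1843728) / 3 = 0.1572293
R_{2,1} = (4·0.1584474 − 0.1640152) / 3 = 0.1565915
R_{2,2} = 0.1565915 + (0.1565915 − 0.1572293)/15 = 0.1565490
(Column j=1 coincides with Simpson's rule on the same nodes.)

0.15655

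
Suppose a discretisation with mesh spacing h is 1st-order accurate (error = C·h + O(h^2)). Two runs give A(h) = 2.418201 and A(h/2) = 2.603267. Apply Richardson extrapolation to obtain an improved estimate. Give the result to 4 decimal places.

The leading error scales as h; refining by a factor of 2 reduces it by 2^1 = 2.
Extrapolated value = (2·A(h/2) − A(h)) / (2 − 1)
= (2·2.603267 − 2.418201) / 1
= 2.788333 / 1 = 2.788333

2.7883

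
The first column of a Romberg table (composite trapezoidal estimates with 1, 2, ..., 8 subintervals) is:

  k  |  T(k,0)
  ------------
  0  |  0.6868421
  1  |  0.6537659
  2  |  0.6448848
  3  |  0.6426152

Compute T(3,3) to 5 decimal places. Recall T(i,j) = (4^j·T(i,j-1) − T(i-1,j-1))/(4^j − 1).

T(1,1) = (4·0.6537659 − 0.6868421) / 3 = 0.6427405
T(2,1) = 0.6448848 + (0.6448848 − 0.6537659)/3 = 0.6419244
T(3,1) = (4·0.6426152 − 0.6448848) / 3 = 0.6418587
T(2,2) = (16·0.6419244 − 0.6427405) / 15 = 0.6418700
T(3,2) = (16·0.6418587 − 0.6419244) / 15 = 0.6418543
T(3,3) = 0.6418543 + (0.6418543 − 0.6418700)/63 = 0.6418541

0.64185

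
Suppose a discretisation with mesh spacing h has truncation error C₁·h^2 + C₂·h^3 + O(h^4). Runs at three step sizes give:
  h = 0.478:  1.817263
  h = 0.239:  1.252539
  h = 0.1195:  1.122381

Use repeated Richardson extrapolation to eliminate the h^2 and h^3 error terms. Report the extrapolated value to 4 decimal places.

1.0811

First eliminate the h^2 term (factor 2^2 = 4):
  B₁ = (4·1.252539 − 1.817263)/3 = 1.064298
  B₂ = (4·1.122381 − 1.252539)/3 = 1.078995
Then eliminate the h^3 term (factor 2^3 = 8):
  (8·1.078995 − 1.064298)/7 = 1.081095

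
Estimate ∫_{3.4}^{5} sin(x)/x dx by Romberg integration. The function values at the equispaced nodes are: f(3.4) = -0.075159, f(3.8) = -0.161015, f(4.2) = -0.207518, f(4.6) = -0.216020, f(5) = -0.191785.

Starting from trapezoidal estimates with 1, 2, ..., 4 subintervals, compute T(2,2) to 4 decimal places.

-0.2920

T(0,0) (trapezoid, 1 panel, h=1.6000): -0.213555
T(1,0) (trapezoid, 2 panels, h=0.8000): -0.272792
T(2,0) (trapezoid, 4 panels, h=0.4000): -0.287210
T(1,1) = -0.272792 + (-0.272792 − (-0.213555))/3 = -0.292538
T(2,1) = -0.287210 + (-0.287210 − (-0.272792))/3 = -0.292016
T(2,2) = -0.292016 + (-0.292016 − (-0.292538))/15 = -0.291981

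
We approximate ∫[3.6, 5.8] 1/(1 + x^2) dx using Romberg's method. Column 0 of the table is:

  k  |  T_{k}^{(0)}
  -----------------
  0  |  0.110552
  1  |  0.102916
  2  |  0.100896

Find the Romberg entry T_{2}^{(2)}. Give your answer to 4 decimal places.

T_{1}^{(1)} = (4·0.102916 − 0.110552) / 3 = 0.100371
T_{2}^{(1)} = 0.100896 + (0.100896 − 0.102916)/3 = 0.100223
T_{2}^{(2)} = 0.100223 + (0.100223 − 0.100371)/15 = 0.100213

0.1002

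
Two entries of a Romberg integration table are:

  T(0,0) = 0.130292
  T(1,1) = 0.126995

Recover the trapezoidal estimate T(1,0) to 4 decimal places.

From T(1,1) = (4·T(1,0) − T(0,0))/3, solve for T(1,0):
4·T(1,0) = 3·0.126995 + 0.130292 = 0.511277
T(1,0) = 0.127819

0.1278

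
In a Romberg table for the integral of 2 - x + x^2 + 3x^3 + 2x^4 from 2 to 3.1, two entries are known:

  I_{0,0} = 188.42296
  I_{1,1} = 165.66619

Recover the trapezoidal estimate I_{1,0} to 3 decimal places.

171.355

From I_{1,1} = (4·I_{1,0} − I_{0,0})/3, solve for I_{1,0}:
4·I_{1,0} = 3·165.66619 + 188.42296 = 685.42153
I_{1,0} = 171.35538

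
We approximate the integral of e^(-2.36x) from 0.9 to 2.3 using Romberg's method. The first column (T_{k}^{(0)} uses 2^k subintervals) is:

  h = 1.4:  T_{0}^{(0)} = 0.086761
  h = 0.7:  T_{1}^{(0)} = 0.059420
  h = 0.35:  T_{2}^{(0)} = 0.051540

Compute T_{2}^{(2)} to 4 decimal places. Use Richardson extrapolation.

Richardson extrapolation on the trapezoidal column (denominator 4−1=3):
T_{1}^{(1)} = 0.059420 + (0.059420 − 0.086761)/3 = 0.050306
T_{2}^{(1)} = (4·0.051540 − 0.059420) / 3 = 0.048913
T_{2}^{(2)} = 0.048913 + (0.048913 − 0.050306)/15 = 0.048820

0.0488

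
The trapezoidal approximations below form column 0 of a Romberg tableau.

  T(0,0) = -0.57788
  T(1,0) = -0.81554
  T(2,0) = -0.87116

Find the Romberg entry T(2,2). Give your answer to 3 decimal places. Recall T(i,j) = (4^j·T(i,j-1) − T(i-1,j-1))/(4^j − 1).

Richardson extrapolation on the trapezoidal column (denominator 4−1=3):
T(1,1) = (4·(-0.81554) − (-0.57788)) / 3 = -0.89476
T(2,1) = (4·(-0.87116) − (-0.81554)) / 3 = -0.88970
T(2,2) = -0.88970 + (-0.88970 − (-0.89476))/15 = -0.88936
(Column j=1 coincides with Simpson's rule on the same nodes.)

-0.889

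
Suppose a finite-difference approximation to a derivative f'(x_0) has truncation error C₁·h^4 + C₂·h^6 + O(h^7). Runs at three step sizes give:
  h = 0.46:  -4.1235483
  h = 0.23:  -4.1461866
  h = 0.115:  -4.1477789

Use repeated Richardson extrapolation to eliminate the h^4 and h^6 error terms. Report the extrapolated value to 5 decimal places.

-4.14789

First eliminate the h^4 term (factor 2^4 = 16):
  B₁ = (16·(-4.1461866) − (-4.1235483))/15 = -4.1476958
  B₂ = (16·(-4.1477789) − (-4.1461866))/15 = -4.1478851
Then eliminate the h^6 term (factor 2^6 = 64):
  (64·(-4.1478851) − (-4.1476958))/63 = -4.1478881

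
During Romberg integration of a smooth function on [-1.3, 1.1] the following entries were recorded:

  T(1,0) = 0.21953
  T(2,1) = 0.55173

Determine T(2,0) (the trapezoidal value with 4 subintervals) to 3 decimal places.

0.469

From T(2,1) = (4·T(2,0) − T(1,0))/3, solve for T(2,0):
4·T(2,0) = 3·0.55173 + 0.21953 = 1.87472
T(2,0) = 0.46868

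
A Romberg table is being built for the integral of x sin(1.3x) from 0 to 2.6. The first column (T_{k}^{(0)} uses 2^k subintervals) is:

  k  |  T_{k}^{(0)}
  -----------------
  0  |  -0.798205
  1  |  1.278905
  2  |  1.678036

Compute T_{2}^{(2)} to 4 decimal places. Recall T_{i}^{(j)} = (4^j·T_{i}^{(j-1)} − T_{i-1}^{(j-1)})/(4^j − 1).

1.8004

T_{1}^{(1)} = (4·1.278905 − (-0.798205)) / 3 = 1.971275
T_{2}^{(1)} = 1.678036 + (1.678036 − 1.278905)/3 = 1.811080
T_{2}^{(2)} = 1.811080 + (1.811080 − 1.971275)/15 = 1.800400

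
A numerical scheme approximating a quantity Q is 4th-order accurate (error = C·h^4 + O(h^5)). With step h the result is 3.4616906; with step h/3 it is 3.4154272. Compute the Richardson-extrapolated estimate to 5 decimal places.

The leading error scales as h^4; refining by a factor of 3 reduces it by 3^4 = 81.
Extrapolated value = (81·A(h/3) − A(h)) / (81 − 1)
= (81·3.4154272 − 3.4616906) / 80
= 273.1879126 / 80 = 3.4148489

3.41485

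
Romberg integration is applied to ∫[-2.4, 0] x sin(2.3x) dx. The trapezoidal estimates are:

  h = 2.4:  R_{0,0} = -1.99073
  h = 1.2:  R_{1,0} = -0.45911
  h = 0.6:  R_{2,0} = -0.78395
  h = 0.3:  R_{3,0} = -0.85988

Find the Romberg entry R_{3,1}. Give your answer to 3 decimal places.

-0.885

R_{3,1} = -0.85988 + (-0.85988 − (-0.78395))/3 = -0.88519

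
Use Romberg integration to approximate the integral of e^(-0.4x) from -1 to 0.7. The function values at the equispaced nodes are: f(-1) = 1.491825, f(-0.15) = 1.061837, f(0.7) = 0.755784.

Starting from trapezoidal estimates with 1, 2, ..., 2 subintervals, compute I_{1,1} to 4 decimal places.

I_{0,0} (trapezoid, 1 panel, h=1.7000): 1.910468
I_{1,0} (trapezoid, 2 panels, h=0.8500): 1.857795
I_{1,1} = 1.857795 + (1.857795 − 1.910468)/3 = 1.840237

1.8402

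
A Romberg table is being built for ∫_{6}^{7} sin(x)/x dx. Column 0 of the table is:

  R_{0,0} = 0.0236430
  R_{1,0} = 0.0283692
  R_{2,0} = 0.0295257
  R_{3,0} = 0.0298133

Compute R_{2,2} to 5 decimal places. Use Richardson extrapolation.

0.02991

Richardson extrapolation on the trapezoidal column (denominator 4−1=3):
R_{1,1} = (4·0.0283692 − 0.0236430) / 3 = 0.0299446
R_{2,1} = (4·0.0295257 − 0.0283692) / 3 = 0.0299112
R_{2,2} = 0.0299112 + (0.0299112 − 0.0299446)/15 = 0.0299090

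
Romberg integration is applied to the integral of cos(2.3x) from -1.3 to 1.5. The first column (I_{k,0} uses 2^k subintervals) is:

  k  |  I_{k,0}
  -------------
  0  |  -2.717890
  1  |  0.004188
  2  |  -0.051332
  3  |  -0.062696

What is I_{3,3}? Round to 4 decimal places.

-0.0652

Richardson extrapolation on the trapezoidal column (denominator 4−1=3):
I_{1,1} = (4·0.004188 − (-2.717890)) / 3 = 0.911547
I_{2,1} = (4·(-0.051332) − 0.004188) / 3 = -0.069839
I_{3,1} = -0.062696 + (-0.062696 − (-0.051332))/3 = -0.066484
I_{2,2} = (16·(-0.069839) − 0.911547) / 15 = -0.135265
I_{3,2} = -0.066484 + (-0.066484 − (-0.069839))/15 = -0.066260
I_{3,3} = -0.066260 + (-0.066260 − (-0.135265))/63 = -0.065165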